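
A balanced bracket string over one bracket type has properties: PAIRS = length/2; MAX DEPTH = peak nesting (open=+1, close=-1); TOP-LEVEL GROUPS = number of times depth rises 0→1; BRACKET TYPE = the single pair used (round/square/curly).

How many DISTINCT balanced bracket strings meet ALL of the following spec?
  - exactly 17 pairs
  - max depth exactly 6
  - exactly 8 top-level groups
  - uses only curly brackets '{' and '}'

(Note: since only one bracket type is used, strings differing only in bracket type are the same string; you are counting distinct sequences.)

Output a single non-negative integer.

Answer: 53000

Derivation:
Spec: pairs=17 depth=6 groups=8
Count(depth <= 6) = 947600
Count(depth <= 5) = 894600
Count(depth == 6) = 947600 - 894600 = 53000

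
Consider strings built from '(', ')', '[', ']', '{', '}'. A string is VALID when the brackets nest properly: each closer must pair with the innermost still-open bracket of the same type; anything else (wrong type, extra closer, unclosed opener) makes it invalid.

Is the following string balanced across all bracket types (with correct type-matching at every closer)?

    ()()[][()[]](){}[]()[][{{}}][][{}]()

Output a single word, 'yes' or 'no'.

pos 0: push '('; stack = (
pos 1: ')' matches '('; pop; stack = (empty)
pos 2: push '('; stack = (
pos 3: ')' matches '('; pop; stack = (empty)
pos 4: push '['; stack = [
pos 5: ']' matches '['; pop; stack = (empty)
pos 6: push '['; stack = [
pos 7: push '('; stack = [(
pos 8: ')' matches '('; pop; stack = [
pos 9: push '['; stack = [[
pos 10: ']' matches '['; pop; stack = [
pos 11: ']' matches '['; pop; stack = (empty)
pos 12: push '('; stack = (
pos 13: ')' matches '('; pop; stack = (empty)
pos 14: push '{'; stack = {
pos 15: '}' matches '{'; pop; stack = (empty)
pos 16: push '['; stack = [
pos 17: ']' matches '['; pop; stack = (empty)
pos 18: push '('; stack = (
pos 19: ')' matches '('; pop; stack = (empty)
pos 20: push '['; stack = [
pos 21: ']' matches '['; pop; stack = (empty)
pos 22: push '['; stack = [
pos 23: push '{'; stack = [{
pos 24: push '{'; stack = [{{
pos 25: '}' matches '{'; pop; stack = [{
pos 26: '}' matches '{'; pop; stack = [
pos 27: ']' matches '['; pop; stack = (empty)
pos 28: push '['; stack = [
pos 29: ']' matches '['; pop; stack = (empty)
pos 30: push '['; stack = [
pos 31: push '{'; stack = [{
pos 32: '}' matches '{'; pop; stack = [
pos 33: ']' matches '['; pop; stack = (empty)
pos 34: push '('; stack = (
pos 35: ')' matches '('; pop; stack = (empty)
end: stack empty → VALID
Verdict: properly nested → yes

Answer: yes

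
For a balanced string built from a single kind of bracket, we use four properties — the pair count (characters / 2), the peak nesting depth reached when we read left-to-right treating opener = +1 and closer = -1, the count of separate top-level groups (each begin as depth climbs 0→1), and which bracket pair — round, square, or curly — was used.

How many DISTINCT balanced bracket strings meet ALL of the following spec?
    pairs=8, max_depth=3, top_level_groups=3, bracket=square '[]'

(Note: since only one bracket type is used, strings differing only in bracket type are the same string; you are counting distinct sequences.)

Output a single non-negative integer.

Spec: pairs=8 depth=3 groups=3
Count(depth <= 3) = 168
Count(depth <= 2) = 21
Count(depth == 3) = 168 - 21 = 147

Answer: 147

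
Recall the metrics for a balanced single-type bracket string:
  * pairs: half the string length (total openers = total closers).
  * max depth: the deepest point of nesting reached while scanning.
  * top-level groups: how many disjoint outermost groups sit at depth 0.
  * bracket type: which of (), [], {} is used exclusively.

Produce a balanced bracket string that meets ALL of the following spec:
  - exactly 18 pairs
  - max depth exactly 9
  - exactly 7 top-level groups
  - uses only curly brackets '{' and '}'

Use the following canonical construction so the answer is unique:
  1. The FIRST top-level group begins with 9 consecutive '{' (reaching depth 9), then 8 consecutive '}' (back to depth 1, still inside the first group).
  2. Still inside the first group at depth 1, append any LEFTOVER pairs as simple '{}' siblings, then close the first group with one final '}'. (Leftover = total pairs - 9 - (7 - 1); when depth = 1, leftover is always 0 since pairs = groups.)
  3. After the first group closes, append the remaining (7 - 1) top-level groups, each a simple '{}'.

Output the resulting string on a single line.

Spec: pairs=18 depth=9 groups=7
Leftover pairs = 18 - 9 - (7-1) = 3
First group: deep chain of depth 9 + 3 sibling pairs
Remaining 6 groups: simple '{}' each

Answer: {{{{{{{{{}}}}}}}}{}{}{}}{}{}{}{}{}{}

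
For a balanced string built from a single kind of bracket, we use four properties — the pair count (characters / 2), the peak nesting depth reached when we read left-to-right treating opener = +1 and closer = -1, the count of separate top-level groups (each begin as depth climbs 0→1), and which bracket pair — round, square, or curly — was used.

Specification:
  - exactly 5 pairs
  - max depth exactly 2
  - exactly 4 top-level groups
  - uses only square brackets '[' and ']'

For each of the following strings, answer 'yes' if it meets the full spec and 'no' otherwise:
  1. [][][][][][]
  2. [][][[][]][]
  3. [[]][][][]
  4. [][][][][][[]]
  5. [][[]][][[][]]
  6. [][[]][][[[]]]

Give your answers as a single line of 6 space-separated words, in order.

String 1 '[][][][][][]': depth seq [1 0 1 0 1 0 1 0 1 0 1 0]
  -> pairs=6 depth=1 groups=6 -> no
String 2 '[][][[][]][]': depth seq [1 0 1 0 1 2 1 2 1 0 1 0]
  -> pairs=6 depth=2 groups=4 -> no
String 3 '[[]][][][]': depth seq [1 2 1 0 1 0 1 0 1 0]
  -> pairs=5 depth=2 groups=4 -> yes
String 4 '[][][][][][[]]': depth seq [1 0 1 0 1 0 1 0 1 0 1 2 1 0]
  -> pairs=7 depth=2 groups=6 -> no
String 5 '[][[]][][[][]]': depth seq [1 0 1 2 1 0 1 0 1 2 1 2 1 0]
  -> pairs=7 depth=2 groups=4 -> no
String 6 '[][[]][][[[]]]': depth seq [1 0 1 2 1 0 1 0 1 2 3 2 1 0]
  -> pairs=7 depth=3 groups=4 -> no

Answer: no no yes no no no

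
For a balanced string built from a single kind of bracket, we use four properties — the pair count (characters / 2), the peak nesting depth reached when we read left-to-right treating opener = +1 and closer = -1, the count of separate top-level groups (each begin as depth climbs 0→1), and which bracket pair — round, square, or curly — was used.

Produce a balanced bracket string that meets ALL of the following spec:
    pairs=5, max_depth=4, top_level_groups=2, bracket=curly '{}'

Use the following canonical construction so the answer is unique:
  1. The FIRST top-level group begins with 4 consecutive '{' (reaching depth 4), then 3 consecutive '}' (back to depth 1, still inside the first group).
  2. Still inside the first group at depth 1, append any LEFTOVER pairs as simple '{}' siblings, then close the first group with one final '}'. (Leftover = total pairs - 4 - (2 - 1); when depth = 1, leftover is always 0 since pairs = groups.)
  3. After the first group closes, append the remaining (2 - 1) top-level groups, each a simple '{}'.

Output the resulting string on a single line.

Spec: pairs=5 depth=4 groups=2
Leftover pairs = 5 - 4 - (2-1) = 0
First group: deep chain of depth 4 + 0 sibling pairs
Remaining 1 groups: simple '{}' each

Answer: {{{{}}}}{}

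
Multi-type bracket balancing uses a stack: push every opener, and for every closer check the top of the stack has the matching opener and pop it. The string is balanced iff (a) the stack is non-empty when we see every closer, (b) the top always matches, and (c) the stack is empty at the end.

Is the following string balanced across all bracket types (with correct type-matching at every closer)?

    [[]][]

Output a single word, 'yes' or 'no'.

Answer: yes

Derivation:
pos 0: push '['; stack = [
pos 1: push '['; stack = [[
pos 2: ']' matches '['; pop; stack = [
pos 3: ']' matches '['; pop; stack = (empty)
pos 4: push '['; stack = [
pos 5: ']' matches '['; pop; stack = (empty)
end: stack empty → VALID
Verdict: properly nested → yes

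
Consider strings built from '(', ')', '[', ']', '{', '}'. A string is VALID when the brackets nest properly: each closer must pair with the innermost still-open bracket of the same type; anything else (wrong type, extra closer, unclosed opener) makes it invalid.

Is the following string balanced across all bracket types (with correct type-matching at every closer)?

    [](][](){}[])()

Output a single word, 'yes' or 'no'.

pos 0: push '['; stack = [
pos 1: ']' matches '['; pop; stack = (empty)
pos 2: push '('; stack = (
pos 3: saw closer ']' but top of stack is '(' (expected ')') → INVALID
Verdict: type mismatch at position 3: ']' closes '(' → no

Answer: no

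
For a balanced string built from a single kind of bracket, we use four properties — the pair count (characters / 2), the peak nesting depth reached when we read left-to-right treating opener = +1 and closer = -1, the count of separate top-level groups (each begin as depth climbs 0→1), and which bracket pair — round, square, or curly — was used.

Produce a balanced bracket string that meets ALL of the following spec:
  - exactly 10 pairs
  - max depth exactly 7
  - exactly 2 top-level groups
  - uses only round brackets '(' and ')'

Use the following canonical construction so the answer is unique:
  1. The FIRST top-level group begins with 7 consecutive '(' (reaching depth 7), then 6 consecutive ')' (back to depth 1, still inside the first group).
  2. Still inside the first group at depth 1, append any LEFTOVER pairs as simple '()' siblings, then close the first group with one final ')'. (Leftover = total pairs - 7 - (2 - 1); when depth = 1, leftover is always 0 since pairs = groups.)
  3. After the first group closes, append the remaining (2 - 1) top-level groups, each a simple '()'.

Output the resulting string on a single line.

Spec: pairs=10 depth=7 groups=2
Leftover pairs = 10 - 7 - (2-1) = 2
First group: deep chain of depth 7 + 2 sibling pairs
Remaining 1 groups: simple '()' each

Answer: ((((((())))))()())()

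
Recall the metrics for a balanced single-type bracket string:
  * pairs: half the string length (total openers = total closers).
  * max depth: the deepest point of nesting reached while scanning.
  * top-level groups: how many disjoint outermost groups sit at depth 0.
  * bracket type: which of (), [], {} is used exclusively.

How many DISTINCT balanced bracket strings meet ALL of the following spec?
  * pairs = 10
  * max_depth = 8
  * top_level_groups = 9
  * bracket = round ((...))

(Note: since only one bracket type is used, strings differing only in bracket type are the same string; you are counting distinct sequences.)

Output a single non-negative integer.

Spec: pairs=10 depth=8 groups=9
Count(depth <= 8) = 9
Count(depth <= 7) = 9
Count(depth == 8) = 9 - 9 = 0

Answer: 0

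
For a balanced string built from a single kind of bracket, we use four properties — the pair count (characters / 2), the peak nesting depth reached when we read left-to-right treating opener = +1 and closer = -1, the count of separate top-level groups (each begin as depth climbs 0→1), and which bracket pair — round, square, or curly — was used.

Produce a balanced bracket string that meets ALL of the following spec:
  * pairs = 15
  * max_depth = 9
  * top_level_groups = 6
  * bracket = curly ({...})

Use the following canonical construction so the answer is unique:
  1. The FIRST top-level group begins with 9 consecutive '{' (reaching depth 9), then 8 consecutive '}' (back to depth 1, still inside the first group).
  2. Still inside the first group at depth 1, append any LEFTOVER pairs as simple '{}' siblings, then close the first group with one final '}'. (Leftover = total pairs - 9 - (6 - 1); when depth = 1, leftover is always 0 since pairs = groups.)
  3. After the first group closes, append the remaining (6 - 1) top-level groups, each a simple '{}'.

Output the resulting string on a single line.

Spec: pairs=15 depth=9 groups=6
Leftover pairs = 15 - 9 - (6-1) = 1
First group: deep chain of depth 9 + 1 sibling pairs
Remaining 5 groups: simple '{}' each

Answer: {{{{{{{{{}}}}}}}}{}}{}{}{}{}{}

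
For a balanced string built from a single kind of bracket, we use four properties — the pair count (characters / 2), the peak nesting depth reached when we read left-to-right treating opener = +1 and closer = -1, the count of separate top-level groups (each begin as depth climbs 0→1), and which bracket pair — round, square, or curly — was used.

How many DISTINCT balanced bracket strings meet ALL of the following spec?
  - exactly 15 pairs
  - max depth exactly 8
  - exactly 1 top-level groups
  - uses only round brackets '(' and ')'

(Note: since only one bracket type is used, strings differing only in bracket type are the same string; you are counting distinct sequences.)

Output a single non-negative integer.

Spec: pairs=15 depth=8 groups=1
Count(depth <= 8) = 2473785
Count(depth <= 7) = 2145600
Count(depth == 8) = 2473785 - 2145600 = 328185

Answer: 328185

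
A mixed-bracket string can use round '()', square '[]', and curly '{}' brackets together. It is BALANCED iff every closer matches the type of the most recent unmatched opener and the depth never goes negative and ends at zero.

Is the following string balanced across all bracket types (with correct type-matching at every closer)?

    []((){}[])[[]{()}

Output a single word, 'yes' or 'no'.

Answer: no

Derivation:
pos 0: push '['; stack = [
pos 1: ']' matches '['; pop; stack = (empty)
pos 2: push '('; stack = (
pos 3: push '('; stack = ((
pos 4: ')' matches '('; pop; stack = (
pos 5: push '{'; stack = ({
pos 6: '}' matches '{'; pop; stack = (
pos 7: push '['; stack = ([
pos 8: ']' matches '['; pop; stack = (
pos 9: ')' matches '('; pop; stack = (empty)
pos 10: push '['; stack = [
pos 11: push '['; stack = [[
pos 12: ']' matches '['; pop; stack = [
pos 13: push '{'; stack = [{
pos 14: push '('; stack = [{(
pos 15: ')' matches '('; pop; stack = [{
pos 16: '}' matches '{'; pop; stack = [
end: stack still non-empty ([) → INVALID
Verdict: unclosed openers at end: [ → no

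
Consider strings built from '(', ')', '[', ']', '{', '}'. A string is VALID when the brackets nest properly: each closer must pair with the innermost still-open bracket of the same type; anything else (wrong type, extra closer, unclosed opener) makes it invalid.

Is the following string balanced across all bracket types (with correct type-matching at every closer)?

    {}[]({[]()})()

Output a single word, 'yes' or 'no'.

Answer: yes

Derivation:
pos 0: push '{'; stack = {
pos 1: '}' matches '{'; pop; stack = (empty)
pos 2: push '['; stack = [
pos 3: ']' matches '['; pop; stack = (empty)
pos 4: push '('; stack = (
pos 5: push '{'; stack = ({
pos 6: push '['; stack = ({[
pos 7: ']' matches '['; pop; stack = ({
pos 8: push '('; stack = ({(
pos 9: ')' matches '('; pop; stack = ({
pos 10: '}' matches '{'; pop; stack = (
pos 11: ')' matches '('; pop; stack = (empty)
pos 12: push '('; stack = (
pos 13: ')' matches '('; pop; stack = (empty)
end: stack empty → VALID
Verdict: properly nested → yes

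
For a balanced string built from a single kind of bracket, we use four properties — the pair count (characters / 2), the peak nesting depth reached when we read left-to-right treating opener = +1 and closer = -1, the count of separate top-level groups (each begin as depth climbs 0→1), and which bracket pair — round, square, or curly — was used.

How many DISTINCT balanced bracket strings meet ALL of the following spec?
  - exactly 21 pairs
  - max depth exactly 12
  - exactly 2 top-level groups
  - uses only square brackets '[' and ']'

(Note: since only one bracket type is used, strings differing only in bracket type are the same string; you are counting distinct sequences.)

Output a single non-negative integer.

Answer: 49186098

Derivation:
Spec: pairs=21 depth=12 groups=2
Count(depth <= 12) = 6545257524
Count(depth <= 11) = 6496071426
Count(depth == 12) = 6545257524 - 6496071426 = 49186098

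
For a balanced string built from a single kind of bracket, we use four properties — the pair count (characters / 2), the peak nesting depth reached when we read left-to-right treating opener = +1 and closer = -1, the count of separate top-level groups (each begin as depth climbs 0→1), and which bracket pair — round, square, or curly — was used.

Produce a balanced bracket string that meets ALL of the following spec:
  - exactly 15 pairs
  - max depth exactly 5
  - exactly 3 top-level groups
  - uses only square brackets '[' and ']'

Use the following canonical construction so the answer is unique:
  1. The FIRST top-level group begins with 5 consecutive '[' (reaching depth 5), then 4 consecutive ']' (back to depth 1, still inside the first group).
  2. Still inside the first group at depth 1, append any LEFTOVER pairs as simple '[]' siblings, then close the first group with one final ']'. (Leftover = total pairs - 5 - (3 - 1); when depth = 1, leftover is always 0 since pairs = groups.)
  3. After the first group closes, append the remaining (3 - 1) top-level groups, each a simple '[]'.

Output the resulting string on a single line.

Spec: pairs=15 depth=5 groups=3
Leftover pairs = 15 - 5 - (3-1) = 8
First group: deep chain of depth 5 + 8 sibling pairs
Remaining 2 groups: simple '[]' each

Answer: [[[[[]]]][][][][][][][][]][][]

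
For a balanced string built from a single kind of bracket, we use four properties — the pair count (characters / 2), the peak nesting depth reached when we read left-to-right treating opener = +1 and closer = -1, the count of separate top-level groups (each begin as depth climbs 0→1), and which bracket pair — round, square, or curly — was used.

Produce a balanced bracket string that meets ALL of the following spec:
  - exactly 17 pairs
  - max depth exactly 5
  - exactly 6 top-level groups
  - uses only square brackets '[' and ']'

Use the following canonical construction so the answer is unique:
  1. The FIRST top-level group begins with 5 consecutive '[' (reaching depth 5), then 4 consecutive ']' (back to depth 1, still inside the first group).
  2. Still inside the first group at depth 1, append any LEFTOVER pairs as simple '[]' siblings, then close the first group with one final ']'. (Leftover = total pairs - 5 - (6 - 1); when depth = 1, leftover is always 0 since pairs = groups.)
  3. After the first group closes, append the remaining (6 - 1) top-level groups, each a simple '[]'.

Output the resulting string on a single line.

Spec: pairs=17 depth=5 groups=6
Leftover pairs = 17 - 5 - (6-1) = 7
First group: deep chain of depth 5 + 7 sibling pairs
Remaining 5 groups: simple '[]' each

Answer: [[[[[]]]][][][][][][][]][][][][][]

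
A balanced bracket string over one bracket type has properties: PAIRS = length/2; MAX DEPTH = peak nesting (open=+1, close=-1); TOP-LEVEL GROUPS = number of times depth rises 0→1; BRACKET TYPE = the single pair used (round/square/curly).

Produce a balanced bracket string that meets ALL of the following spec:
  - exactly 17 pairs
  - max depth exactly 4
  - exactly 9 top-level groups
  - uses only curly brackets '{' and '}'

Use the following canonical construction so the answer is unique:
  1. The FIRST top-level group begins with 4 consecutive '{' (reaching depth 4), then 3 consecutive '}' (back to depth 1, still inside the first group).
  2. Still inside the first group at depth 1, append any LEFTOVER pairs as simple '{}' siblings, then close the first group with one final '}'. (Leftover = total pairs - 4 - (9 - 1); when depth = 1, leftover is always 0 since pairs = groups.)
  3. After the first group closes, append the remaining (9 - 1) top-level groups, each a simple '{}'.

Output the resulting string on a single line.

Spec: pairs=17 depth=4 groups=9
Leftover pairs = 17 - 4 - (9-1) = 5
First group: deep chain of depth 4 + 5 sibling pairs
Remaining 8 groups: simple '{}' each

Answer: {{{{}}}{}{}{}{}{}}{}{}{}{}{}{}{}{}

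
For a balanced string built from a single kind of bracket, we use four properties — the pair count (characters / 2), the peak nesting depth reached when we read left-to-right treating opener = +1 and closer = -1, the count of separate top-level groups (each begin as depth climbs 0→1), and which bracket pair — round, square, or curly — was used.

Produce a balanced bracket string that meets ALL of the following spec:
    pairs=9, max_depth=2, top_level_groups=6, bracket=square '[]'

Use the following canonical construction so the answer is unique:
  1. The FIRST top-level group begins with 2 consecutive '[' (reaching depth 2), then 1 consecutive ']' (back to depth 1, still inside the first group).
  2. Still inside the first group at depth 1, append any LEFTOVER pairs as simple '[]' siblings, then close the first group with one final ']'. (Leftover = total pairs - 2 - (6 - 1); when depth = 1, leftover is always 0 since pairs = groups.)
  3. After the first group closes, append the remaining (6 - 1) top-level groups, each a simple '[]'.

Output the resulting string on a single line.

Answer: [[][][]][][][][][]

Derivation:
Spec: pairs=9 depth=2 groups=6
Leftover pairs = 9 - 2 - (6-1) = 2
First group: deep chain of depth 2 + 2 sibling pairs
Remaining 5 groups: simple '[]' each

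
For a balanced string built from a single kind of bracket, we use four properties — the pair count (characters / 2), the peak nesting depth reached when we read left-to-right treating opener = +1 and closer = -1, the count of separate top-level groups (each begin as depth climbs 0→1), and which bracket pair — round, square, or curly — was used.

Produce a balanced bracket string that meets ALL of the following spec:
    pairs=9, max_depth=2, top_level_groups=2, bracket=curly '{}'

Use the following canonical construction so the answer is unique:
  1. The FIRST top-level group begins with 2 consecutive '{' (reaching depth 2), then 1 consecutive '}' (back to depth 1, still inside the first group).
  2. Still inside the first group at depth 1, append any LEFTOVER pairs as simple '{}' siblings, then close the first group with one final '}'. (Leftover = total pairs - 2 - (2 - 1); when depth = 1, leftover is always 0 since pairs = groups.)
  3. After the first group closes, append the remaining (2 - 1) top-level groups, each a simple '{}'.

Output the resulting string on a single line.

Answer: {{}{}{}{}{}{}{}}{}

Derivation:
Spec: pairs=9 depth=2 groups=2
Leftover pairs = 9 - 2 - (2-1) = 6
First group: deep chain of depth 2 + 6 sibling pairs
Remaining 1 groups: simple '{}' each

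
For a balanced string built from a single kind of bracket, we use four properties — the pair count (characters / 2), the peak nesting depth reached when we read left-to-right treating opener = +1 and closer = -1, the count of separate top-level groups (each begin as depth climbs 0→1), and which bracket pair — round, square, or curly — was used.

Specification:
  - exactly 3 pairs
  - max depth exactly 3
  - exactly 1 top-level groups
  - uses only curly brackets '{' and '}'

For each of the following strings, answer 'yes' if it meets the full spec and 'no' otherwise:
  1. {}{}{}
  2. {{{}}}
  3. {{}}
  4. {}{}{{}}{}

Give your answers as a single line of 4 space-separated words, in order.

Answer: no yes no no

Derivation:
String 1 '{}{}{}': depth seq [1 0 1 0 1 0]
  -> pairs=3 depth=1 groups=3 -> no
String 2 '{{{}}}': depth seq [1 2 3 2 1 0]
  -> pairs=3 depth=3 groups=1 -> yes
String 3 '{{}}': depth seq [1 2 1 0]
  -> pairs=2 depth=2 groups=1 -> no
String 4 '{}{}{{}}{}': depth seq [1 0 1 0 1 2 1 0 1 0]
  -> pairs=5 depth=2 groups=4 -> no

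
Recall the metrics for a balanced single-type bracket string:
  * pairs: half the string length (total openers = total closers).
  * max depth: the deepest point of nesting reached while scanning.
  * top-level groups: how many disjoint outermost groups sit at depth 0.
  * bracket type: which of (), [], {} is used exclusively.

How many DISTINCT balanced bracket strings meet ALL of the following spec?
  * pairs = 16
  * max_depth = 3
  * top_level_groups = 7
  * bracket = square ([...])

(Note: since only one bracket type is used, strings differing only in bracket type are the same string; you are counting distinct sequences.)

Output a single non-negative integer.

Spec: pairs=16 depth=3 groups=7
Count(depth <= 3) = 175504
Count(depth <= 2) = 5005
Count(depth == 3) = 175504 - 5005 = 170499

Answer: 170499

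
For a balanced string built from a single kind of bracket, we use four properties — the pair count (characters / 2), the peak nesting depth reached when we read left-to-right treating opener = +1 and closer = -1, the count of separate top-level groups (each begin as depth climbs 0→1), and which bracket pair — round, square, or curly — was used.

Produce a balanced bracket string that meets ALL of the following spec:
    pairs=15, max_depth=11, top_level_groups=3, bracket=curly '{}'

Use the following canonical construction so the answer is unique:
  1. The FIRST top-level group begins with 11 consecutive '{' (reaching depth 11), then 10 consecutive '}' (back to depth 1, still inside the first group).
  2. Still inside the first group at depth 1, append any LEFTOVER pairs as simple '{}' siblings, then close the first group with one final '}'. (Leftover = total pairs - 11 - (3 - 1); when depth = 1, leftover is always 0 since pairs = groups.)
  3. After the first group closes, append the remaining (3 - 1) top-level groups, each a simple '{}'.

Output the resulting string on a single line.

Spec: pairs=15 depth=11 groups=3
Leftover pairs = 15 - 11 - (3-1) = 2
First group: deep chain of depth 11 + 2 sibling pairs
Remaining 2 groups: simple '{}' each

Answer: {{{{{{{{{{{}}}}}}}}}}{}{}}{}{}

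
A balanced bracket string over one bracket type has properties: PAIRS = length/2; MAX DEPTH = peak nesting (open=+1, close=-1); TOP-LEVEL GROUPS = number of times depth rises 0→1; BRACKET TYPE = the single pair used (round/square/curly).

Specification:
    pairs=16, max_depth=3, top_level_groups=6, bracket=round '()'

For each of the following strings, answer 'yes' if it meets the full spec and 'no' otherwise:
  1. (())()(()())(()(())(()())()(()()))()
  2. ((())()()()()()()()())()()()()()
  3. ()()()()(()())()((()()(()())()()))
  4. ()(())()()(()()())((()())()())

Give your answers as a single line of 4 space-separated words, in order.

String 1 '(())()(()())(()(())(()())()(()()))()': depth seq [1 2 1 0 1 0 1 2 1 2 1 0 1 2 1 2 3 2 1 2 3 2 3 2 1 2 1 2 3 2 3 2 1 0 1 0]
  -> pairs=18 depth=3 groups=5 -> no
String 2 '((())()()()()()()()())()()()()()': depth seq [1 2 3 2 1 2 1 2 1 2 1 2 1 2 1 2 1 2 1 2 1 0 1 0 1 0 1 0 1 0 1 0]
  -> pairs=16 depth=3 groups=6 -> yes
String 3 '()()()()(()())()((()()(()())()()))': depth seq [1 0 1 0 1 0 1 0 1 2 1 2 1 0 1 0 1 2 3 2 3 2 3 4 3 4 3 2 3 2 3 2 1 0]
  -> pairs=17 depth=4 groups=7 -> no
String 4 '()(())()()(()()())((()())()())': depth seq [1 0 1 2 1 0 1 0 1 0 1 2 1 2 1 2 1 0 1 2 3 2 3 2 1 2 1 2 1 0]
  -> pairs=15 depth=3 groups=6 -> no

Answer: no yes no no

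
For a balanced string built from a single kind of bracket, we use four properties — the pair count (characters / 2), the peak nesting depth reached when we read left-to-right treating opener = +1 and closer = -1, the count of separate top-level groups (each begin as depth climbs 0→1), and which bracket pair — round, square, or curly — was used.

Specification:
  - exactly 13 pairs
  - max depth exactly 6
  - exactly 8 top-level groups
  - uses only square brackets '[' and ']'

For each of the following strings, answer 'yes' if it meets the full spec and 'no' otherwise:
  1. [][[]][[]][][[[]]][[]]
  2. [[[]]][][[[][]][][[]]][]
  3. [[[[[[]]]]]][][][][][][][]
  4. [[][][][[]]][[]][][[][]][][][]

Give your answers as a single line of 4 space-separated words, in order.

Answer: no no yes no

Derivation:
String 1 '[][[]][[]][][[[]]][[]]': depth seq [1 0 1 2 1 0 1 2 1 0 1 0 1 2 3 2 1 0 1 2 1 0]
  -> pairs=11 depth=3 groups=6 -> no
String 2 '[[[]]][][[[][]][][[]]][]': depth seq [1 2 3 2 1 0 1 0 1 2 3 2 3 2 1 2 1 2 3 2 1 0 1 0]
  -> pairs=12 depth=3 groups=4 -> no
String 3 '[[[[[[]]]]]][][][][][][][]': depth seq [1 2 3 4 5 6 5 4 3 2 1 0 1 0 1 0 1 0 1 0 1 0 1 0 1 0]
  -> pairs=13 depth=6 groups=8 -> yes
String 4 '[[][][][[]]][[]][][[][]][][][]': depth seq [1 2 1 2 1 2 1 2 3 2 1 0 1 2 1 0 1 0 1 2 1 2 1 0 1 0 1 0 1 0]
  -> pairs=15 depth=3 groups=7 -> no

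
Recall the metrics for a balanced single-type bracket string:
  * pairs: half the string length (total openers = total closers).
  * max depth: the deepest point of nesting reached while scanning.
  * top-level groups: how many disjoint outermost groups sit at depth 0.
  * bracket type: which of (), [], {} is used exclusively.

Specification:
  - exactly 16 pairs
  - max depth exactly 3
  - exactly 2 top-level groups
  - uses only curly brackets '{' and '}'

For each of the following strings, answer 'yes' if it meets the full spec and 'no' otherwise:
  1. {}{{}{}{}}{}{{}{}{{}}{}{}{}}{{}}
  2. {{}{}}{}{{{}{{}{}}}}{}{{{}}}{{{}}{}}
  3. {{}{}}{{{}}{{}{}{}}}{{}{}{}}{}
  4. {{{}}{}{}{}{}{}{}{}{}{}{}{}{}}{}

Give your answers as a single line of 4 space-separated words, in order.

Answer: no no no yes

Derivation:
String 1 '{}{{}{}{}}{}{{}{}{{}}{}{}{}}{{}}': depth seq [1 0 1 2 1 2 1 2 1 0 1 0 1 2 1 2 1 2 3 2 1 2 1 2 1 2 1 0 1 2 1 0]
  -> pairs=16 depth=3 groups=5 -> no
String 2 '{{}{}}{}{{{}{{}{}}}}{}{{{}}}{{{}}{}}': depth seq [1 2 1 2 1 0 1 0 1 2 3 2 3 4 3 4 3 2 1 0 1 0 1 2 3 2 1 0 1 2 3 2 1 2 1 0]
  -> pairs=18 depth=4 groups=6 -> no
String 3 '{{}{}}{{{}}{{}{}{}}}{{}{}{}}{}': depth seq [1 2 1 2 1 0 1 2 3 2 1 2 3 2 3 2 3 2 1 0 1 2 1 2 1 2 1 0 1 0]
  -> pairs=15 depth=3 groups=4 -> no
String 4 '{{{}}{}{}{}{}{}{}{}{}{}{}{}{}}{}': depth seq [1 2 3 2 1 2 1 2 1 2 1 2 1 2 1 2 1 2 1 2 1 2 1 2 1 2 1 2 1 0 1 0]
  -> pairs=16 depth=3 groups=2 -> yes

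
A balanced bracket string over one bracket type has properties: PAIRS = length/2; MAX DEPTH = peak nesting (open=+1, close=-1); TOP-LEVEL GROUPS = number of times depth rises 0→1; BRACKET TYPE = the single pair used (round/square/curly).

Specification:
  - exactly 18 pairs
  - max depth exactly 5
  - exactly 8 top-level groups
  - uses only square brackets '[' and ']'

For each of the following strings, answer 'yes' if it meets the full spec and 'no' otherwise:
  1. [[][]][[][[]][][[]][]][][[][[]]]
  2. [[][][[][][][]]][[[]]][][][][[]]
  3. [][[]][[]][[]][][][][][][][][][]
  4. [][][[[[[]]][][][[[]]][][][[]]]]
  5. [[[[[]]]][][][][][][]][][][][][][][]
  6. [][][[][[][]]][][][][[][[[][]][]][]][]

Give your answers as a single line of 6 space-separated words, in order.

String 1 '[[][]][[][[]][][[]][]][][[][[]]]': depth seq [1 2 1 2 1 0 1 2 1 2 3 2 1 2 1 2 3 2 1 2 1 0 1 0 1 2 1 2 3 2 1 0]
  -> pairs=16 depth=3 groups=4 -> no
String 2 '[[][][[][][][]]][[[]]][][][][[]]': depth seq [1 2 1 2 1 2 3 2 3 2 3 2 3 2 1 0 1 2 3 2 1 0 1 0 1 0 1 0 1 2 1 0]
  -> pairs=16 depth=3 groups=6 -> no
String 3 '[][[]][[]][[]][][][][][][][][][]': depth seq [1 0 1 2 1 0 1 2 1 0 1 2 1 0 1 0 1 0 1 0 1 0 1 0 1 0 1 0 1 0 1 0]
  -> pairs=16 depth=2 groups=13 -> no
String 4 '[][][[[[[]]][][][[[]]][][][[]]]]': depth seq [1 0 1 0 1 2 3 4 5 4 3 2 3 2 3 2 3 4 5 4 3 2 3 2 3 2 3 4 3 2 1 0]
  -> pairs=16 depth=5 groups=3 -> no
String 5 '[[[[[]]]][][][][][][]][][][][][][][]': depth seq [1 2 3 4 5 4 3 2 1 2 1 2 1 2 1 2 1 2 1 2 1 0 1 0 1 0 1 0 1 0 1 0 1 0 1 0]
  -> pairs=18 depth=5 groups=8 -> yes
String 6 '[][][[][[][]]][][][][[][[[][]][]][]][]': depth seq [1 0 1 0 1 2 1 2 3 2 3 2 1 0 1 0 1 0 1 0 1 2 1 2 3 4 3 4 3 2 3 2 1 2 1 0 1 0]
  -> pairs=19 depth=4 groups=8 -> no

Answer: no no no no yes no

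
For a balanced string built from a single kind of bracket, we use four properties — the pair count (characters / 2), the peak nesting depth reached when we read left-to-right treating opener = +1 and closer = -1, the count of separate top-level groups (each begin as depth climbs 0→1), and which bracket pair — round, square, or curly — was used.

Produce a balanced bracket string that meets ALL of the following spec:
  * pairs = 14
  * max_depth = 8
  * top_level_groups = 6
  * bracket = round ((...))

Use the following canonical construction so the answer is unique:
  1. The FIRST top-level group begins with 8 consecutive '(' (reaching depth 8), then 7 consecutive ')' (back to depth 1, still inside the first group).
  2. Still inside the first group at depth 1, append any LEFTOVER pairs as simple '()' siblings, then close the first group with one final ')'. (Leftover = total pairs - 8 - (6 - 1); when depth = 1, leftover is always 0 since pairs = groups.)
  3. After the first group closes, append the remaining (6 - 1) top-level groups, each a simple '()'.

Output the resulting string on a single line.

Spec: pairs=14 depth=8 groups=6
Leftover pairs = 14 - 8 - (6-1) = 1
First group: deep chain of depth 8 + 1 sibling pairs
Remaining 5 groups: simple '()' each

Answer: (((((((()))))))())()()()()()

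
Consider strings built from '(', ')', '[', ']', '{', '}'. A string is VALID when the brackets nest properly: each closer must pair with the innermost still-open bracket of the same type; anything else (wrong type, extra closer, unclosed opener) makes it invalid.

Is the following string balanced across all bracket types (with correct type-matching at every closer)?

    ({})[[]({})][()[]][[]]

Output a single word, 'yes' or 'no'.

Answer: yes

Derivation:
pos 0: push '('; stack = (
pos 1: push '{'; stack = ({
pos 2: '}' matches '{'; pop; stack = (
pos 3: ')' matches '('; pop; stack = (empty)
pos 4: push '['; stack = [
pos 5: push '['; stack = [[
pos 6: ']' matches '['; pop; stack = [
pos 7: push '('; stack = [(
pos 8: push '{'; stack = [({
pos 9: '}' matches '{'; pop; stack = [(
pos 10: ')' matches '('; pop; stack = [
pos 11: ']' matches '['; pop; stack = (empty)
pos 12: push '['; stack = [
pos 13: push '('; stack = [(
pos 14: ')' matches '('; pop; stack = [
pos 15: push '['; stack = [[
pos 16: ']' matches '['; pop; stack = [
pos 17: ']' matches '['; pop; stack = (empty)
pos 18: push '['; stack = [
pos 19: push '['; stack = [[
pos 20: ']' matches '['; pop; stack = [
pos 21: ']' matches '['; pop; stack = (empty)
end: stack empty → VALID
Verdict: properly nested → yes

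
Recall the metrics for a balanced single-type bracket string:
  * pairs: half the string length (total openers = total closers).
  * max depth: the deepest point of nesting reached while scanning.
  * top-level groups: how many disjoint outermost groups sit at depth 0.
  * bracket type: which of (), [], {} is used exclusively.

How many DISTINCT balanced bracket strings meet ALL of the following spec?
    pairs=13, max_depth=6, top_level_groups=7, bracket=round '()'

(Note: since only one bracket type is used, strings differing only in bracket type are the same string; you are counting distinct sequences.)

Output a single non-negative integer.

Spec: pairs=13 depth=6 groups=7
Count(depth <= 6) = 9989
Count(depth <= 5) = 9884
Count(depth == 6) = 9989 - 9884 = 105

Answer: 105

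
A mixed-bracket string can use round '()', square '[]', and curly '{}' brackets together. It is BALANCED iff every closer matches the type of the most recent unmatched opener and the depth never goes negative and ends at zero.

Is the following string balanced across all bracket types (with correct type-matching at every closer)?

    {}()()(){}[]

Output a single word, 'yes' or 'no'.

pos 0: push '{'; stack = {
pos 1: '}' matches '{'; pop; stack = (empty)
pos 2: push '('; stack = (
pos 3: ')' matches '('; pop; stack = (empty)
pos 4: push '('; stack = (
pos 5: ')' matches '('; pop; stack = (empty)
pos 6: push '('; stack = (
pos 7: ')' matches '('; pop; stack = (empty)
pos 8: push '{'; stack = {
pos 9: '}' matches '{'; pop; stack = (empty)
pos 10: push '['; stack = [
pos 11: ']' matches '['; pop; stack = (empty)
end: stack empty → VALID
Verdict: properly nested → yes

Answer: yes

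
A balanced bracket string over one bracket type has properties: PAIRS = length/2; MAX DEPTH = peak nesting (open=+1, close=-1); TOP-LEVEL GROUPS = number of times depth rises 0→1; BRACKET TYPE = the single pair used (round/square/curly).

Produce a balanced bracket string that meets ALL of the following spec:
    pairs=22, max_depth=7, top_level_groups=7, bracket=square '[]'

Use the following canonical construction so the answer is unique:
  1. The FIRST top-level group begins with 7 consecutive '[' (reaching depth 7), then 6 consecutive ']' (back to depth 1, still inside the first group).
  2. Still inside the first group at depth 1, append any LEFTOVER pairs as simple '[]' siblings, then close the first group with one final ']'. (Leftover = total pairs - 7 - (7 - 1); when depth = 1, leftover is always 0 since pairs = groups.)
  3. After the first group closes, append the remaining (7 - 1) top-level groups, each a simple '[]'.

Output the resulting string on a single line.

Answer: [[[[[[[]]]]]][][][][][][][][][]][][][][][][]

Derivation:
Spec: pairs=22 depth=7 groups=7
Leftover pairs = 22 - 7 - (7-1) = 9
First group: deep chain of depth 7 + 9 sibling pairs
Remaining 6 groups: simple '[]' each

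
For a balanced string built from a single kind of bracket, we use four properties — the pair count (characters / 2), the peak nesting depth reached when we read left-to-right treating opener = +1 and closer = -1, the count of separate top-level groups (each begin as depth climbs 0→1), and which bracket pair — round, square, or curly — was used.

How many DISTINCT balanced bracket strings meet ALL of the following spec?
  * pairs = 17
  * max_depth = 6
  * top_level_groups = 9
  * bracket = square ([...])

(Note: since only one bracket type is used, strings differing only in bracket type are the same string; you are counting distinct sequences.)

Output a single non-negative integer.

Spec: pairs=17 depth=6 groups=9
Count(depth <= 6) = 387306
Count(depth <= 5) = 375903
Count(depth == 6) = 387306 - 375903 = 11403

Answer: 11403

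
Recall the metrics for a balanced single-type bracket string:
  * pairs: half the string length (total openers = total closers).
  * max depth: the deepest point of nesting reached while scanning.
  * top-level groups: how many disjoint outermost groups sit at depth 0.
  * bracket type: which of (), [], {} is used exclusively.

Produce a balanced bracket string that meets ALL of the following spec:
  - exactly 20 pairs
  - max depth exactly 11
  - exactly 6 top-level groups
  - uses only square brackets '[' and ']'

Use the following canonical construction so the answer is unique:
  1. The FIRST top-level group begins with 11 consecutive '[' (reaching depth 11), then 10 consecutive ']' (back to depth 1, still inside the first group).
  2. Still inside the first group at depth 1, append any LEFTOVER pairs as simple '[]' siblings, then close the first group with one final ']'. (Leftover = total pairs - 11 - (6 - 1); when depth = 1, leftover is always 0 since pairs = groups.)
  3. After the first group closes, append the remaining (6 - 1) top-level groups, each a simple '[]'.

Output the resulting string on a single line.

Spec: pairs=20 depth=11 groups=6
Leftover pairs = 20 - 11 - (6-1) = 4
First group: deep chain of depth 11 + 4 sibling pairs
Remaining 5 groups: simple '[]' each

Answer: [[[[[[[[[[[]]]]]]]]]][][][][]][][][][][]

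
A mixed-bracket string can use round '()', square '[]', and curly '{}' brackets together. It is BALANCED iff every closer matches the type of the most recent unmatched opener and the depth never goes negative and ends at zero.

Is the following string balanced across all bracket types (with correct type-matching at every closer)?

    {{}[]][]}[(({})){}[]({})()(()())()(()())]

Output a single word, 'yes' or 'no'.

pos 0: push '{'; stack = {
pos 1: push '{'; stack = {{
pos 2: '}' matches '{'; pop; stack = {
pos 3: push '['; stack = {[
pos 4: ']' matches '['; pop; stack = {
pos 5: saw closer ']' but top of stack is '{' (expected '}') → INVALID
Verdict: type mismatch at position 5: ']' closes '{' → no

Answer: no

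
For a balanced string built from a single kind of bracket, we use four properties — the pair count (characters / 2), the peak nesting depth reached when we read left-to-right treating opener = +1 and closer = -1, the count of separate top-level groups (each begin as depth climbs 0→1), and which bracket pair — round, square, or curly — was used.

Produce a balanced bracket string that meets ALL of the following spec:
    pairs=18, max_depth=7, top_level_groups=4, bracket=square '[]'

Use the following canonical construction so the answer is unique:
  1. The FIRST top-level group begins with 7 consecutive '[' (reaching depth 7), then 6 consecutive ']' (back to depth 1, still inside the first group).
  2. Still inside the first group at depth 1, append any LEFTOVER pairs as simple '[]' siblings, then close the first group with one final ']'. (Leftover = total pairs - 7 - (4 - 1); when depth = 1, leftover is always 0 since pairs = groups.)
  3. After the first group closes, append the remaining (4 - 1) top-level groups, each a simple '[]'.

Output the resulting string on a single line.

Answer: [[[[[[[]]]]]][][][][][][][][]][][][]

Derivation:
Spec: pairs=18 depth=7 groups=4
Leftover pairs = 18 - 7 - (4-1) = 8
First group: deep chain of depth 7 + 8 sibling pairs
Remaining 3 groups: simple '[]' each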